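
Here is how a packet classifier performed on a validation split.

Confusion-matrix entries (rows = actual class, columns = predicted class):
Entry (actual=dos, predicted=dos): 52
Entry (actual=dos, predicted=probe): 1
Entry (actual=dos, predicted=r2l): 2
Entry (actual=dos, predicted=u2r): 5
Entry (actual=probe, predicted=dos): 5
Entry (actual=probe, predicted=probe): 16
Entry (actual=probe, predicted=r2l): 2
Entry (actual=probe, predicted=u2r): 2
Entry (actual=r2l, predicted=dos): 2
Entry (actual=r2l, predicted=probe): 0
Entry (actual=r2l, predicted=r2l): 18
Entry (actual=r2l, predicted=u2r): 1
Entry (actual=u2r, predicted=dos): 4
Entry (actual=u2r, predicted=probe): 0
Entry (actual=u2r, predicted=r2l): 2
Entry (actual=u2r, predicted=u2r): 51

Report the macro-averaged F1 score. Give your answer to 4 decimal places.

0.8217

Per-class F1 score (2·TP/(2·TP+FP+FN)):
  dos: TP=52, FP=5+2+4=11, FN=1+2+5=8 → 104/123 = 0.84553
  probe: TP=16, FP=1+0+0=1, FN=5+2+2=9 → 32/42 = 0.76190
  r2l: TP=18, FP=2+2+2=6, FN=2+0+1=3 → 36/45 = 0.80000
  u2r: TP=51, FP=5+2+1=8, FN=4+0+2=6 → 102/116 = 0.87931
Macro-F1 score = mean = (0.84553 + 0.76190 + 0.80000 + 0.87931) / 4 = 0.8217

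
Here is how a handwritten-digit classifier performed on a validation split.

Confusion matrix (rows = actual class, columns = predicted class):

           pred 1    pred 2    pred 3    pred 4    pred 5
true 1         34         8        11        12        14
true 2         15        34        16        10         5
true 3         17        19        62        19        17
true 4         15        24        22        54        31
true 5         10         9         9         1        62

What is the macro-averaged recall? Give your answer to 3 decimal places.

0.474

Per-class recall (TP/(TP+FN)):
  1: TP=34, FN=8+11+12+14=45 → 34/79 = 0.4304
  2: TP=34, FN=15+16+10+5=46 → 34/80 = 0.4250
  3: TP=62, FN=17+19+19+17=72 → 62/134 = 0.4627
  4: TP=54, FN=15+24+22+31=92 → 54/146 = 0.3699
  5: TP=62, FN=10+9+9+1=29 → 62/91 = 0.6813
Macro-recall = mean = (0.4304 + 0.4250 + 0.4627 + 0.3699 + 0.6813) / 5 = 0.474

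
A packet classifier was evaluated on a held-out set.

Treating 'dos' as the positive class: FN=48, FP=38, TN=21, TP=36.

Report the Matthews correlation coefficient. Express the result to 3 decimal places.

-0.212

MCC = (TP·TN − FP·FN) / √((TP+FP)(TP+FN)(TN+FP)(TN+FN))
Numerator = 36·21 − 38·48 = -1068
Denominator = √(74·84·59·69) = √25305336 = 5030.4409
MCC = -1068 / 5030.4409 = -0.212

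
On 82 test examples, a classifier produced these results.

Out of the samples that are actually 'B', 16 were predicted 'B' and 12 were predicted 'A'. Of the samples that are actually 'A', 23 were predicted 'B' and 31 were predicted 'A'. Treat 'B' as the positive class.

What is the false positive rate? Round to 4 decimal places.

0.4259

FPR = FP/(FP+TN) = 23/(23+31) = 0.4259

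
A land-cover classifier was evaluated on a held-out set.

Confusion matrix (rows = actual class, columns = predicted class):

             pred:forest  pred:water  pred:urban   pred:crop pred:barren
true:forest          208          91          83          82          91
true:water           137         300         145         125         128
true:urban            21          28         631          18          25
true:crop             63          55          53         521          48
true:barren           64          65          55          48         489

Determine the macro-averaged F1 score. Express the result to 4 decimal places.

Per-class F1 score (2·TP/(2·TP+FP+FN)):
  forest: TP=208, FP=137+21+63+64=285, FN=91+83+82+91=347 → 416/1048 = 0.39695
  water: TP=300, FP=91+28+55+65=239, FN=137+145+125+128=535 → 600/1374 = 0.43668
  urban: TP=631, FP=83+145+53+55=336, FN=21+28+18+25=92 → 1262/1690 = 0.74675
  crop: TP=521, FP=82+125+18+48=273, FN=63+55+53+48=219 → 1042/1534 = 0.67927
  barren: TP=489, FP=91+128+25+48=292, FN=64+65+55+48=232 → 978/1502 = 0.65113
Macro-F1 score = mean = (0.39695 + 0.43668 + 0.74675 + 0.67927 + 0.65113) / 5 = 0.5822

0.5822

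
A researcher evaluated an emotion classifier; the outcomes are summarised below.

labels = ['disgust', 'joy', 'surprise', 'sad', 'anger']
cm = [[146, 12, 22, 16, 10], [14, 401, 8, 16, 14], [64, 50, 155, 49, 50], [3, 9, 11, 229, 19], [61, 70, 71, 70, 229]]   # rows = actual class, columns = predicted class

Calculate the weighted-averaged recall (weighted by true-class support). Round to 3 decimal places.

0.645

Per-class recall (TP/(TP+FN)):
  disgust: TP=146, FN=12+22+16+10=60 → 146/206 = 0.7087
  joy: TP=401, FN=14+8+16+14=52 → 401/453 = 0.8852
  surprise: TP=155, FN=64+50+49+50=213 → 155/368 = 0.4212
  sad: TP=229, FN=3+9+11+19=42 → 229/271 = 0.8450
  anger: TP=229, FN=61+70+71+70=272 → 229/501 = 0.4571
Weighted-recall = Σ (supportᵢ/N)·recallᵢ with N=1799: (206/1799)·0.7087 + (453/1799)·0.8852 + (368/1799)·0.4212 + (271/1799)·0.8450 + (501/1799)·0.4571 = 0.645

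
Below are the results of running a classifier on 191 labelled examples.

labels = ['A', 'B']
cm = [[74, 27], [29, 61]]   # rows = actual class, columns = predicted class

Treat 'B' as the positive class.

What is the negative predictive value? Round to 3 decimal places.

0.718

NPV = TN/(TN+FN) = 74/(74+29) = 0.718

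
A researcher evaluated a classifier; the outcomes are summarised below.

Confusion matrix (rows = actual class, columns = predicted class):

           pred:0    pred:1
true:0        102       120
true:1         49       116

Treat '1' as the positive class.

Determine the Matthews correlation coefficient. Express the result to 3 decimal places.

MCC = (TP·TN − FP·FN) / √((TP+FP)(TP+FN)(TN+FP)(TN+FN))
Numerator = 116·102 − 120·49 = 5952
Denominator = √(236·165·222·151) = √1305346680 = 36129.5818
MCC = 5952 / 36129.5818 = 0.165

0.165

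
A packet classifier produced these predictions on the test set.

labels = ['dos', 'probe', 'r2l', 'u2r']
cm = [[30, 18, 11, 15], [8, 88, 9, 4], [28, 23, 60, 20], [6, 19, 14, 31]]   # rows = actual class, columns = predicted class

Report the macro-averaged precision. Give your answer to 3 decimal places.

Per-class precision (TP/(TP+FP)):
  dos: TP=30, FP=8+28+6=42 → 30/72 = 0.4167
  probe: TP=88, FP=18+23+19=60 → 88/148 = 0.5946
  r2l: TP=60, FP=11+9+14=34 → 60/94 = 0.6383
  u2r: TP=31, FP=15+4+20=39 → 31/70 = 0.4429
Macro-precision = mean = (0.4167 + 0.5946 + 0.6383 + 0.4429) / 4 = 0.523

0.523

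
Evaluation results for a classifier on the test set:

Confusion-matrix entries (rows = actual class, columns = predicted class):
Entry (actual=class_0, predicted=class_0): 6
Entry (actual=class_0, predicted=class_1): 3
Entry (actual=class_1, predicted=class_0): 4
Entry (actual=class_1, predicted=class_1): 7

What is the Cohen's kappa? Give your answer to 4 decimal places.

0.3000

Observed agreement pₒ = trace/N = 13/20 = 0.65000
Expected agreement pₑ = Σ (rowᵢ·colᵢ)/N² = (9·10 + 11·10)/20² = 0.50000
κ = (pₒ − pₑ)/(1 − pₑ) = (0.65000 − 0.50000)/(1 − 0.50000) = 0.3000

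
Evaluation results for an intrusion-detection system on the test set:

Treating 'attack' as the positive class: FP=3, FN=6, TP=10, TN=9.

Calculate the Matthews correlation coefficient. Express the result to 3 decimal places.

0.372

MCC = (TP·TN − FP·FN) / √((TP+FP)(TP+FN)(TN+FP)(TN+FN))
Numerator = 10·9 − 3·6 = 72
Denominator = √(13·16·12·15) = √37440 = 193.4942
MCC = 72 / 193.4942 = 0.372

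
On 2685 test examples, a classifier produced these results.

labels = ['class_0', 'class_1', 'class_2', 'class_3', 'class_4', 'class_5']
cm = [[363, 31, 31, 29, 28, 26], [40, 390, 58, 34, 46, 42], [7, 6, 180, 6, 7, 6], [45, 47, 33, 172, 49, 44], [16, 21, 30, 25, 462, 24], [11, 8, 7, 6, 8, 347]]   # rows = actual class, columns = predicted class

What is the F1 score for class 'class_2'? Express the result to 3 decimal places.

One-vs-rest for 'class_2': TP = diagonal; FP = other classes predicted 'class_2'; FN = 'class_2' predicted as other.
F1 score = 2·TP/(2·TP+FP+FN).
class_2: TP=180, FP=31+58+33+30+7=159, FN=7+6+6+7+6=32 → 360/551 = 0.6534

0.653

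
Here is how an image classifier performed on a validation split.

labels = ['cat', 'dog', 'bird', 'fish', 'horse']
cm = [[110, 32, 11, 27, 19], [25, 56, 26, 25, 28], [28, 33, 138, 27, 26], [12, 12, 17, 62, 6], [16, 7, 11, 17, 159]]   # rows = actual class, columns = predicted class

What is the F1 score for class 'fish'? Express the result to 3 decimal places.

0.464

One-vs-rest for 'fish': TP = diagonal; FP = other classes predicted 'fish'; FN = 'fish' predicted as other.
F1 score = 2·TP/(2·TP+FP+FN).
fish: TP=62, FP=27+25+27+17=96, FN=12+12+17+6=47 → 124/267 = 0.4644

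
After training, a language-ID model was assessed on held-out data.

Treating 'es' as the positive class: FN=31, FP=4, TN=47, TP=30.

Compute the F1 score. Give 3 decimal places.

Precision = TP/(TP+FP) = 30/34 = 0.8824
Recall = TP/(TP+FN) = 30/61 = 0.4918
F1 = 2·TP/(2·TP+FP+FN) = 60/95 = 0.632

0.632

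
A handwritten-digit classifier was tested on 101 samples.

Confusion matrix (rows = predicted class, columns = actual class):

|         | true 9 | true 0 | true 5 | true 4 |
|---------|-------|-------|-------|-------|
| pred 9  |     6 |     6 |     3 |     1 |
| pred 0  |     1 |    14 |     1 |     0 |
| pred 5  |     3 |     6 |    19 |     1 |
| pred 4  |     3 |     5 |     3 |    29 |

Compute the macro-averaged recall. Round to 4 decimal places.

0.6449

Per-class recall (TP/(TP+FN)):
  9: TP=6, FN=1+3+3=7 → 6/13 = 0.46154
  0: TP=14, FN=6+6+5=17 → 14/31 = 0.45161
  5: TP=19, FN=3+1+3=7 → 19/26 = 0.73077
  4: TP=29, FN=1+0+1=2 → 29/31 = 0.93548
Macro-recall = mean = (0.46154 + 0.45161 + 0.73077 + 0.93548) / 4 = 0.6449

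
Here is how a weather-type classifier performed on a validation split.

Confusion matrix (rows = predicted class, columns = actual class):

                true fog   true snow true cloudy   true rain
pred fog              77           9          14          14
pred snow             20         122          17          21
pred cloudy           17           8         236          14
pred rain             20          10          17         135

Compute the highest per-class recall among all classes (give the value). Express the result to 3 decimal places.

0.831

Per-class recall (TP/(TP+FN)):
  fog: TP=77, FN=20+17+20=57 → 77/134 = 0.5746
  snow: TP=122, FN=9+8+10=27 → 122/149 = 0.8188
  cloudy: TP=236, FN=14+17+17=48 → 236/284 = 0.8310
  rain: TP=135, FN=14+21+14=49 → 135/184 = 0.7337
Highest is class 'cloudy' with recall = 0.831.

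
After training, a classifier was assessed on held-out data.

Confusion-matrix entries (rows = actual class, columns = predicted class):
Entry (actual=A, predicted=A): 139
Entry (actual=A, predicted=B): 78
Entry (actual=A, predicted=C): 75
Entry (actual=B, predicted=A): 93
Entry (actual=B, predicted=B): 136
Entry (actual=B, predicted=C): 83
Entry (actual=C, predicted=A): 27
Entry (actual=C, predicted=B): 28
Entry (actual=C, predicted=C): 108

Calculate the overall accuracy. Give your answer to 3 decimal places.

0.499

Accuracy = trace / total = (139+136+108=383) / 767 = 383/767 = 0.499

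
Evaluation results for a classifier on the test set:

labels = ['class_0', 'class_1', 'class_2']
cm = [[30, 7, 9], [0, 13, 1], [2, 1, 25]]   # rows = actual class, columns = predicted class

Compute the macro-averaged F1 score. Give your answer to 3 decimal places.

0.769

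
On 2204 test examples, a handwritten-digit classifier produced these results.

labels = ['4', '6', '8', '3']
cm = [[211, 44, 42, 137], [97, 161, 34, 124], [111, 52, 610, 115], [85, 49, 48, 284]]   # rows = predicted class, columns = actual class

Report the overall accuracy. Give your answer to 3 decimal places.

Accuracy = trace / total = (211+161+610+284=1266) / 2204 = 1266/2204 = 0.574

0.574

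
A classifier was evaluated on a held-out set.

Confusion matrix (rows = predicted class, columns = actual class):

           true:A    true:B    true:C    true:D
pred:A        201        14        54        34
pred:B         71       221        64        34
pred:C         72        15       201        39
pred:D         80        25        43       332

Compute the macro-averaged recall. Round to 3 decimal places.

Per-class recall (TP/(TP+FN)):
  A: TP=201, FN=71+72+80=223 → 201/424 = 0.4741
  B: TP=221, FN=14+15+25=54 → 221/275 = 0.8036
  C: TP=201, FN=54+64+43=161 → 201/362 = 0.5552
  D: TP=332, FN=34+34+39=107 → 332/439 = 0.7563
Macro-recall = mean = (0.4741 + 0.8036 + 0.5552 + 0.7563) / 4 = 0.647

0.647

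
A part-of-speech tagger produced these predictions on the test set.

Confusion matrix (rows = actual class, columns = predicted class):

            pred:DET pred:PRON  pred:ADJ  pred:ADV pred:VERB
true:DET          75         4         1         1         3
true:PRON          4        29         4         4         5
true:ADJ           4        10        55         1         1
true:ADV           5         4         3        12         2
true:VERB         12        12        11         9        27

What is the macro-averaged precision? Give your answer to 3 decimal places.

0.628

Per-class precision (TP/(TP+FP)):
  DET: TP=75, FP=4+4+5+12=25 → 75/100 = 0.7500
  PRON: TP=29, FP=4+10+4+12=30 → 29/59 = 0.4915
  ADJ: TP=55, FP=1+4+3+11=19 → 55/74 = 0.7432
  ADV: TP=12, FP=1+4+1+9=15 → 12/27 = 0.4444
  VERB: TP=27, FP=3+5+1+2=11 → 27/38 = 0.7105
Macro-precision = mean = (0.7500 + 0.4915 + 0.7432 + 0.4444 + 0.7105) / 5 = 0.628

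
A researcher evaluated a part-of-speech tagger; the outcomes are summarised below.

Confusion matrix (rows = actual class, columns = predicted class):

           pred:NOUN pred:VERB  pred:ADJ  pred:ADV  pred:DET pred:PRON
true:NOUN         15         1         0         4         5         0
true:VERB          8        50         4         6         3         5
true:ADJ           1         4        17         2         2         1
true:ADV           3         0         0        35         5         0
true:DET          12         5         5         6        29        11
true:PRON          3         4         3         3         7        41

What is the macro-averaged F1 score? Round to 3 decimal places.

Per-class F1 score (2·TP/(2·TP+FP+FN)):
  NOUN: TP=15, FP=8+1+3+12+3=27, FN=1+0+4+5+0=10 → 30/67 = 0.4478
  VERB: TP=50, FP=1+4+0+5+4=14, FN=8+4+6+3+5=26 → 100/140 = 0.7143
  ADJ: TP=17, FP=0+4+0+5+3=12, FN=1+4+2+2+1=10 → 34/56 = 0.6071
  ADV: TP=35, FP=4+6+2+6+3=21, FN=3+0+0+5+0=8 → 70/99 = 0.7071
  DET: TP=29, FP=5+3+2+5+7=22, FN=12+5+5+6+11=39 → 58/119 = 0.4874
  PRON: TP=41, FP=0+5+1+0+11=17, FN=3+4+3+3+7=20 → 82/119 = 0.6891
Macro-F1 score = mean = (0.4478 + 0.7143 + 0.6071 + 0.7071 + 0.4874 + 0.6891) / 6 = 0.609

0.609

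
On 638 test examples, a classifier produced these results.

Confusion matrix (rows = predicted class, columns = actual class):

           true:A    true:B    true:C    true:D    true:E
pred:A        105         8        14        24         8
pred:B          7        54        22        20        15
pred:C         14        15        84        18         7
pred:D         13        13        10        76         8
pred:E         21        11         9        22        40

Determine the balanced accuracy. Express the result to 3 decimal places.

0.557

Balanced accuracy = mean of per-class recall.
  A: recall = 105/160 = 0.6563
  B: recall = 54/101 = 0.5347
  C: recall = 84/139 = 0.6043
  D: recall = 76/160 = 0.4750
  E: recall = 40/78 = 0.5128
Mean = (0.6563 + 0.5347 + 0.6043 + 0.4750 + 0.5128) / 5 = 0.557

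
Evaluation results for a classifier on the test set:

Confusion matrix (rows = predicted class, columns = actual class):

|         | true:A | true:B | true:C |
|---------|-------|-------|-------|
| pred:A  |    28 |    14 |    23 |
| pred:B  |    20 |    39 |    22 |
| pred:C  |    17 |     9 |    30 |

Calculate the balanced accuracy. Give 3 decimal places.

0.487

Balanced accuracy = mean of per-class recall.
  A: recall = 28/65 = 0.4308
  B: recall = 39/62 = 0.6290
  C: recall = 30/75 = 0.4000
Mean = (0.4308 + 0.6290 + 0.4000) / 3 = 0.487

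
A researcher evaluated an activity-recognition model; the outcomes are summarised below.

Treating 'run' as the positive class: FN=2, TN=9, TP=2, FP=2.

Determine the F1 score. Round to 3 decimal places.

0.500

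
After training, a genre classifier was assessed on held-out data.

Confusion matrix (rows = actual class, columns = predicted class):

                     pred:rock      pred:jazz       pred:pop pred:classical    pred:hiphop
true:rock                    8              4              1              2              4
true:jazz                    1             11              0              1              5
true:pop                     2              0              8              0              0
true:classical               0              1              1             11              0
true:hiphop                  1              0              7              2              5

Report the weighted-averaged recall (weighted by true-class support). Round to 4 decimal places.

Per-class recall (TP/(TP+FN)):
  rock: TP=8, FN=4+1+2+4=11 → 8/19 = 0.42105
  jazz: TP=11, FN=1+0+1+5=7 → 11/18 = 0.61111
  pop: TP=8, FN=2+0+0+0=2 → 8/10 = 0.80000
  classical: TP=11, FN=0+1+1+0=2 → 11/13 = 0.84615
  hiphop: TP=5, FN=1+0+7+2=10 → 5/15 = 0.33333
Weighted-recall = Σ (supportᵢ/N)·recallᵢ with N=75: (19/75)·0.42105 + (18/75)·0.61111 + (10/75)·0.80000 + (13/75)·0.84615 + (15/75)·0.33333 = 0.5733

0.5733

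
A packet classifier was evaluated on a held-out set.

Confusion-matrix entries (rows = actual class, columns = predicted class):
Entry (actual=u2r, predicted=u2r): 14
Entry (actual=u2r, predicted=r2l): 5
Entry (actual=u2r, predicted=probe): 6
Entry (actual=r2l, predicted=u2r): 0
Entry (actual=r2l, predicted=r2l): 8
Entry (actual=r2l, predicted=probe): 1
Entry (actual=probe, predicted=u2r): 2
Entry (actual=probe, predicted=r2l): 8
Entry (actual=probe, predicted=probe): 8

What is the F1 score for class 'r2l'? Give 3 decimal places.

0.533

Take TP from the diagonal, FP from the rest of the 'r2l' prediction marginal, FN from the rest of the 'r2l' actual marginal.
F1 score = 2·TP/(2·TP+FP+FN).
r2l: TP=8, FP=5+8=13, FN=0+1=1 → 16/30 = 0.5333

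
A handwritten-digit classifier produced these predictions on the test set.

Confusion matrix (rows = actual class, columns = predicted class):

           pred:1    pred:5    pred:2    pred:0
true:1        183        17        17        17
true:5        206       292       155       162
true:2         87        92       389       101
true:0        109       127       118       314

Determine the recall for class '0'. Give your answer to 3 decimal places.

0.470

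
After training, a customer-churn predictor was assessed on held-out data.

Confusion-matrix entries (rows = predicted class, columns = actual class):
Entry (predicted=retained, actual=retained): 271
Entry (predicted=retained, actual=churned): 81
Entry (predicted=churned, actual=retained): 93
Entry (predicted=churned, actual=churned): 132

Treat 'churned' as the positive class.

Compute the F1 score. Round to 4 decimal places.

Precision = TP/(TP+FP) = 132/225 = 0.5867
Recall = TP/(TP+FN) = 132/213 = 0.6197
F1 = 2·TP/(2·TP+FP+FN) = 264/438 = 0.6027

0.6027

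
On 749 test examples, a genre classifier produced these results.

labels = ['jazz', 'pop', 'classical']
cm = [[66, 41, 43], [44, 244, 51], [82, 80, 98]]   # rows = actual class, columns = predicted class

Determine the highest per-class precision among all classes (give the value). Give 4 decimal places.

0.6685

Per-class precision (TP/(TP+FP)):
  jazz: TP=66, FP=44+82=126 → 66/192 = 0.34375
  pop: TP=244, FP=41+80=121 → 244/365 = 0.66849
  classical: TP=98, FP=43+51=94 → 98/192 = 0.51042
Highest is class 'pop' with precision = 0.6685.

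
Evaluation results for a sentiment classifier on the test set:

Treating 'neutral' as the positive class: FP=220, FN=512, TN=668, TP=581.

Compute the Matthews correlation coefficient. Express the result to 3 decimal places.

0.288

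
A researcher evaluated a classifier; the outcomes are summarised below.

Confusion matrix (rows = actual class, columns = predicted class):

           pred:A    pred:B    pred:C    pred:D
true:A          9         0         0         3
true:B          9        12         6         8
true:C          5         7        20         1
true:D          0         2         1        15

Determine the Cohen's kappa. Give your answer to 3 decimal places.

0.430

Observed agreement pₒ = trace/N = 56/98 = 0.5714
Expected agreement pₑ = Σ (rowᵢ·colᵢ)/N² = (12·23 + 35·21 + 33·27 + 18·27)/98² = 0.2486
κ = (pₒ − pₑ)/(1 − pₑ) = (0.5714 − 0.2486)/(1 − 0.2486) = 0.430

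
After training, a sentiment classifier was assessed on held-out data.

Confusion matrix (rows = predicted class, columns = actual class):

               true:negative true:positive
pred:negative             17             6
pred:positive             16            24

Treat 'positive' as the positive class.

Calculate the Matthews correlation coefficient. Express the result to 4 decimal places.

MCC = (TP·TN − FP·FN) / √((TP+FP)(TP+FN)(TN+FP)(TN+FN))
Numerator = 24·17 − 16·6 = 312
Denominator = √(40·30·33·23) = √910800 = 954.3584
MCC = 312 / 954.3584 = 0.3269

0.3269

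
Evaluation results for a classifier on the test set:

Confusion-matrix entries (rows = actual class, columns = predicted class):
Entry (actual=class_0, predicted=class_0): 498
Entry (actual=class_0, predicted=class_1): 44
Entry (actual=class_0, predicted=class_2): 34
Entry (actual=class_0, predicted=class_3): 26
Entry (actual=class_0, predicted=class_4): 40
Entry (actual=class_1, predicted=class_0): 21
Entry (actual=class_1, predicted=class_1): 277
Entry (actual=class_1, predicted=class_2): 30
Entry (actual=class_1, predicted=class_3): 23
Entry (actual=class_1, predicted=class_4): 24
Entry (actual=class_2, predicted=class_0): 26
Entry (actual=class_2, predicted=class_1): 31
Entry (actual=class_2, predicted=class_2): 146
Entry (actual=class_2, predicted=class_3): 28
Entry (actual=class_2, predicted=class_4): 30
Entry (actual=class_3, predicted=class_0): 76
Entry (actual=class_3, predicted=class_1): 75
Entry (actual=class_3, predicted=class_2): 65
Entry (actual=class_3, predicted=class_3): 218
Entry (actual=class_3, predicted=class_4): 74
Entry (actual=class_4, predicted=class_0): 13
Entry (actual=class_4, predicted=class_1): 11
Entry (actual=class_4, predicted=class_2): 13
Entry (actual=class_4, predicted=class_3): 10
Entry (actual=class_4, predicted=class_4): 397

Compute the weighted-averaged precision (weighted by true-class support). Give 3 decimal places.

Per-class precision (TP/(TP+FP)):
  class_0: TP=498, FP=21+26+76+13=136 → 498/634 = 0.7855
  class_1: TP=277, FP=44+31+75+11=161 → 277/438 = 0.6324
  class_2: TP=146, FP=34+30+65+13=142 → 146/288 = 0.5069
  class_3: TP=218, FP=26+23+28+10=87 → 218/305 = 0.7148
  class_4: TP=397, FP=40+24+30+74=168 → 397/565 = 0.7027
Weighted-precision = Σ (supportᵢ/N)·precisionᵢ with N=2230: (642/2230)·0.7855 + (375/2230)·0.6324 + (261/2230)·0.5069 + (508/2230)·0.7148 + (444/2230)·0.7027 = 0.695

0.695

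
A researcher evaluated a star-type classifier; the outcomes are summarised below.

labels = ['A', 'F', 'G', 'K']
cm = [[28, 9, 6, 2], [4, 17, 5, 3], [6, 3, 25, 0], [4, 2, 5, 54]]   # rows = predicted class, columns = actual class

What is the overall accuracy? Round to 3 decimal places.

0.717

Accuracy = trace / total = (28+17+25+54=124) / 173 = 124/173 = 0.717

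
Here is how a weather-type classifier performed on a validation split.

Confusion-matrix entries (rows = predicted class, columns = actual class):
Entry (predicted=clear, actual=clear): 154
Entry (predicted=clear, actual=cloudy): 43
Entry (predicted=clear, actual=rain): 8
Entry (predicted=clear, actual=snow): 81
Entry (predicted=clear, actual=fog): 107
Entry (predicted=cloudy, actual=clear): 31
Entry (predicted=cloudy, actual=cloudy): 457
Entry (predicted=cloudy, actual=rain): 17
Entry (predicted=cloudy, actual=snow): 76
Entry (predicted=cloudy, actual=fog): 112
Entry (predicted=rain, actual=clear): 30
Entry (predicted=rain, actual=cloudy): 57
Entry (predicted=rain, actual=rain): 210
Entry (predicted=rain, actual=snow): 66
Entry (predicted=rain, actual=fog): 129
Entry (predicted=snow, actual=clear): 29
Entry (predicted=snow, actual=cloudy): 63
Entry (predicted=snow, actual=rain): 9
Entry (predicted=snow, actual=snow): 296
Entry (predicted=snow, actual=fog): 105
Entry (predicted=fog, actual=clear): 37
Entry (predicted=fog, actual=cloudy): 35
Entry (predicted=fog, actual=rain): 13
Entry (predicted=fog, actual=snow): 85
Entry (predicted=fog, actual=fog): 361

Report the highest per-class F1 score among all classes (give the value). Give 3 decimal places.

0.678

Per-class F1 score (2·TP/(2·TP+FP+FN)):
  clear: TP=154, FP=43+8+81+107=239, FN=31+30+29+37=127 → 308/674 = 0.4570
  cloudy: TP=457, FP=31+17+76+112=236, FN=43+57+63+35=198 → 914/1348 = 0.6780
  rain: TP=210, FP=30+57+66+129=282, FN=8+17+9+13=47 → 420/749 = 0.5607
  snow: TP=296, FP=29+63+9+105=206, FN=81+76+66+85=308 → 592/1106 = 0.5353
  fog: TP=361, FP=37+35+13+85=170, FN=107+112+129+105=453 → 722/1345 = 0.5368
Highest is class 'cloudy' with F1 score = 0.678.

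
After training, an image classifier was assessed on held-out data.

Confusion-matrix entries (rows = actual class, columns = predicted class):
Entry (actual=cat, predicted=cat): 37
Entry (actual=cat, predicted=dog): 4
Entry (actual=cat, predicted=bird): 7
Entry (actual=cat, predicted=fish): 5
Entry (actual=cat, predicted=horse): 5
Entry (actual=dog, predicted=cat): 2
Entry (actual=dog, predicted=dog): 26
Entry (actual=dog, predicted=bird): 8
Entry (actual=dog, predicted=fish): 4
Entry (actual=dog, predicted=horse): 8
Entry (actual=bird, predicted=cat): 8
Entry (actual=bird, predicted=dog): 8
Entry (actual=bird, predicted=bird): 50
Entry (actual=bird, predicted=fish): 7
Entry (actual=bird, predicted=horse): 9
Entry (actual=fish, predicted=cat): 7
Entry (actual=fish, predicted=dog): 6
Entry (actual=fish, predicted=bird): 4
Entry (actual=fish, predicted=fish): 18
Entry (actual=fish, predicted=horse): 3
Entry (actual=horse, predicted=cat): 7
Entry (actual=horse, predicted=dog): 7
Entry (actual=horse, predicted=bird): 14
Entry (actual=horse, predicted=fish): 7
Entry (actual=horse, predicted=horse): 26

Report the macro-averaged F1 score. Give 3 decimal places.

0.535

Per-class F1 score (2·TP/(2·TP+FP+FN)):
  cat: TP=37, FP=2+8+7+7=24, FN=4+7+5+5=21 → 74/119 = 0.6218
  dog: TP=26, FP=4+8+6+7=25, FN=2+8+4+8=22 → 52/99 = 0.5253
  bird: TP=50, FP=7+8+4+14=33, FN=8+8+7+9=32 → 100/165 = 0.6061
  fish: TP=18, FP=5+4+7+7=23, FN=7+6+4+3=20 → 36/79 = 0.4557
  horse: TP=26, FP=5+8+9+3=25, FN=7+7+14+7=35 → 52/112 = 0.4643
Macro-F1 score = mean = (0.6218 + 0.5253 + 0.6061 + 0.4557 + 0.4643) / 5 = 0.535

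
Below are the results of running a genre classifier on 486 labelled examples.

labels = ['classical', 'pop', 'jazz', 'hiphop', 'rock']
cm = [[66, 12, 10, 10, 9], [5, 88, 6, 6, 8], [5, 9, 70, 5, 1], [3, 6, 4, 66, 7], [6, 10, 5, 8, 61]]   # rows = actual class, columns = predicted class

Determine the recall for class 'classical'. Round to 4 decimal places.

0.6168

Treat 'classical' as positive and all other classes as negative.
recall = TP/(TP+FN).
classical: TP=66, FN=12+10+10+9=41 → 66/107 = 0.61682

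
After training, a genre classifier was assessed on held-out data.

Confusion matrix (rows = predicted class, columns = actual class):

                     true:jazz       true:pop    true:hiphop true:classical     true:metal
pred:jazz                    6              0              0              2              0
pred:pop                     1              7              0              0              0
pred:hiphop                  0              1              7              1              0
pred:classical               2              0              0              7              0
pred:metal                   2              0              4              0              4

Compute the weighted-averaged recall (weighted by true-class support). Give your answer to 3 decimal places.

0.705

Per-class recall (TP/(TP+FN)):
  jazz: TP=6, FN=1+0+2+2=5 → 6/11 = 0.5455
  pop: TP=7, FN=0+1+0+0=1 → 7/8 = 0.8750
  hiphop: TP=7, FN=0+0+0+4=4 → 7/11 = 0.6364
  classical: TP=7, FN=2+0+1+0=3 → 7/10 = 0.7000
  metal: TP=4, FN=0+0+0+0=0 → 4/4 = 1.0000
Weighted-recall = Σ (supportᵢ/N)·recallᵢ with N=44: (11/44)·0.5455 + (8/44)·0.8750 + (11/44)·0.6364 + (10/44)·0.7000 + (4/44)·1.0000 = 0.705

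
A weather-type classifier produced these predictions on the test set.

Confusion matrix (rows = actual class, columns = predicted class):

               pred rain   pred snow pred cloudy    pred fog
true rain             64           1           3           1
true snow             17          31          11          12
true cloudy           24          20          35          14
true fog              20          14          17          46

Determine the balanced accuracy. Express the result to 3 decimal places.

0.554

Balanced accuracy = mean of per-class recall.
  rain: recall = 64/69 = 0.9275
  snow: recall = 31/71 = 0.4366
  cloudy: recall = 35/93 = 0.3763
  fog: recall = 46/97 = 0.4742
Mean = (0.9275 + 0.4366 + 0.3763 + 0.4742) / 4 = 0.554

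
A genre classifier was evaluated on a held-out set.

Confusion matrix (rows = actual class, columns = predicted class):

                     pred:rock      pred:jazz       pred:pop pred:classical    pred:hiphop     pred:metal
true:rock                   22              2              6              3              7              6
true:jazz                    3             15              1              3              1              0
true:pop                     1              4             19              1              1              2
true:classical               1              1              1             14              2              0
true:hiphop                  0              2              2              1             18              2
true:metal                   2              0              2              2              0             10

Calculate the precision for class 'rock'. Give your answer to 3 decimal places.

0.759

One-vs-rest for 'rock': TP = diagonal; FP = other classes predicted 'rock'; FN = 'rock' predicted as other.
precision = TP/(TP+FP).
rock: TP=22, FP=3+1+1+0+2=7 → 22/29 = 0.7586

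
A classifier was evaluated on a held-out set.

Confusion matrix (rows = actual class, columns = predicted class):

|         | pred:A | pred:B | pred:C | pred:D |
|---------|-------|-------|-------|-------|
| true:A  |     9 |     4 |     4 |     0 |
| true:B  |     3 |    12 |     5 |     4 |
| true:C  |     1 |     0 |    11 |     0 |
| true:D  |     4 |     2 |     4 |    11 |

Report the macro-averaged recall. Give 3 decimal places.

0.617

Per-class recall (TP/(TP+FN)):
  A: TP=9, FN=4+4+0=8 → 9/17 = 0.5294
  B: TP=12, FN=3+5+4=12 → 12/24 = 0.5000
  C: TP=11, FN=1+0+0=1 → 11/12 = 0.9167
  D: TP=11, FN=4+2+4=10 → 11/21 = 0.5238
Macro-recall = mean = (0.5294 + 0.5000 + 0.9167 + 0.5238) / 4 = 0.617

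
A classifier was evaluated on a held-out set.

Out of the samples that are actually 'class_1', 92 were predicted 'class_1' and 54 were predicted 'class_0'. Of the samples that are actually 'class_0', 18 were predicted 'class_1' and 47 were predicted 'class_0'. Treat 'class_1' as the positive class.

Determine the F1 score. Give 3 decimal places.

0.719

Precision = TP/(TP+FP) = 92/110 = 0.8364
Recall = TP/(TP+FN) = 92/146 = 0.6301
F1 = 2·TP/(2·TP+FP+FN) = 184/256 = 0.719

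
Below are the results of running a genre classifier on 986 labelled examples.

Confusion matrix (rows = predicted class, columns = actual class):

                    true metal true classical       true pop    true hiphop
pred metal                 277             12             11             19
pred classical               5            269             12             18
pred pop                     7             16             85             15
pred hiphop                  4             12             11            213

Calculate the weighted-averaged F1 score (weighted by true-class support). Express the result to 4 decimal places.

0.8555

Per-class F1 score (2·TP/(2·TP+FP+FN)):
  metal: TP=277, FP=12+11+19=42, FN=5+7+4=16 → 554/612 = 0.90523
  classical: TP=269, FP=5+12+18=35, FN=12+16+12=40 → 538/613 = 0.87765
  pop: TP=85, FP=7+16+15=38, FN=11+12+11=34 → 170/242 = 0.70248
  hiphop: TP=213, FP=4+12+11=27, FN=19+18+15=52 → 426/505 = 0.84356
Weighted-F1 score = Σ (supportᵢ/N)·F1 scoreᵢ with N=986: (293/986)·0.90523 + (309/986)·0.87765 + (119/986)·0.70248 + (265/986)·0.84356 = 0.8555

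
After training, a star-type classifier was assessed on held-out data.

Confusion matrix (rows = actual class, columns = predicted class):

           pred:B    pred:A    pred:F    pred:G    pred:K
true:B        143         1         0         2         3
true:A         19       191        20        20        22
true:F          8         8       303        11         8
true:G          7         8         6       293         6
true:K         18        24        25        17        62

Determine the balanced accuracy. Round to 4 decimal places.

Balanced accuracy = mean of per-class recall.
  B: recall = 143/149 = 0.95973
  A: recall = 191/272 = 0.70221
  F: recall = 303/338 = 0.89645
  G: recall = 293/320 = 0.91563
  K: recall = 62/146 = 0.42466
Mean = (0.95973 + 0.70221 + 0.89645 + 0.91563 + 0.42466) / 5 = 0.7797

0.7797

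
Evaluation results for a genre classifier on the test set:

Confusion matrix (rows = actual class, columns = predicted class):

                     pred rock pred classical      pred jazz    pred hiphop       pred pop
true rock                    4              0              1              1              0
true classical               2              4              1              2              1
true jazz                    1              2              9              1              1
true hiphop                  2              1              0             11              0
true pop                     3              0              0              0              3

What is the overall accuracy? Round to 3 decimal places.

0.620

Accuracy = trace / total = (4+4+9+11+3=31) / 50 = 31/50 = 0.620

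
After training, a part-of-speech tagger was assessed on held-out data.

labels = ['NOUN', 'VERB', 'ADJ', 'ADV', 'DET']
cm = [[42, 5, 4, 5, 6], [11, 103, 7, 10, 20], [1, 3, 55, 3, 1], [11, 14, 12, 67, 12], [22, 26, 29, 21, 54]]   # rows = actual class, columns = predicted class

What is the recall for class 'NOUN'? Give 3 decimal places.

One-vs-rest for 'NOUN': TP = diagonal; FP = other classes predicted 'NOUN'; FN = 'NOUN' predicted as other.
recall = TP/(TP+FN).
NOUN: TP=42, FN=5+4+5+6=20 → 42/62 = 0.6774

0.677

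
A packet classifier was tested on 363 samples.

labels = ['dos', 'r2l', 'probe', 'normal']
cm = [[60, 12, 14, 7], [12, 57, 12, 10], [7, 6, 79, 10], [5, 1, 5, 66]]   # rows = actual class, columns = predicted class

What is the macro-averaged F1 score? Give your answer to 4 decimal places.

0.7206

Per-class F1 score (2·TP/(2·TP+FP+FN)):
  dos: TP=60, FP=12+7+5=24, FN=12+14+7=33 → 120/177 = 0.67797
  r2l: TP=57, FP=12+6+1=19, FN=12+12+10=34 → 114/167 = 0.68263
  probe: TP=79, FP=14+12+5=31, FN=7+6+10=23 → 158/212 = 0.74528
  normal: TP=66, FP=7+10+10=27, FN=5+1+5=11 → 132/170 = 0.77647
Macro-F1 score = mean = (0.67797 + 0.68263 + 0.74528 + 0.77647) / 4 = 0.7206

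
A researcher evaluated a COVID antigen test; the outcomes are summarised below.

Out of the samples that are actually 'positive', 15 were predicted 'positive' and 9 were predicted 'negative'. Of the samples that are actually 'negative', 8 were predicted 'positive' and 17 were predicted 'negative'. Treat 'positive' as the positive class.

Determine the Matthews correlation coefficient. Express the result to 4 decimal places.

MCC = (TP·TN − FP·FN) / √((TP+FP)(TP+FN)(TN+FP)(TN+FN))
Numerator = 15·17 − 8·9 = 183
Denominator = √(23·24·25·26) = √358800 = 598.9992
MCC = 183 / 598.9992 = 0.3055

0.3055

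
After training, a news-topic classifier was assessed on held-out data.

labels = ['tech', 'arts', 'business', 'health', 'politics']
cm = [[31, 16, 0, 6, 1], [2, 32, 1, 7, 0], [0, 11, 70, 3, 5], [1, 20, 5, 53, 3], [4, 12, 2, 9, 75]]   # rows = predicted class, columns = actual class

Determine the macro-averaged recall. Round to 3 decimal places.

Per-class recall (TP/(TP+FN)):
  tech: TP=31, FN=2+0+1+4=7 → 31/38 = 0.8158
  arts: TP=32, FN=16+11+20+12=59 → 32/91 = 0.3516
  business: TP=70, FN=0+1+5+2=8 → 70/78 = 0.8974
  health: TP=53, FN=6+7+3+9=25 → 53/78 = 0.6795
  politics: TP=75, FN=1+0+5+3=9 → 75/84 = 0.8929
Macro-recall = mean = (0.8158 + 0.3516 + 0.8974 + 0.6795 + 0.8929) / 5 = 0.727

0.727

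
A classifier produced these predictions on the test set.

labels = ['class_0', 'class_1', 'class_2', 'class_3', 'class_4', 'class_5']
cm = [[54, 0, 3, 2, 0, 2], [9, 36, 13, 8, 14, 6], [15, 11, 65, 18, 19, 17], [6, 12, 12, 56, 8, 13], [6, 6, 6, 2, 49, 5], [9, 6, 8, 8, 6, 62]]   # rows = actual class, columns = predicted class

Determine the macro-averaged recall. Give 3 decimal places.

0.594

Per-class recall (TP/(TP+FN)):
  class_0: TP=54, FN=0+3+2+0+2=7 → 54/61 = 0.8852
  class_1: TP=36, FN=9+13+8+14+6=50 → 36/86 = 0.4186
  class_2: TP=65, FN=15+11+18+19+17=80 → 65/145 = 0.4483
  class_3: TP=56, FN=6+12+12+8+13=51 → 56/107 = 0.5234
  class_4: TP=49, FN=6+6+6+2+5=25 → 49/74 = 0.6622
  class_5: TP=62, FN=9+6+8+8+6=37 → 62/99 = 0.6263
Macro-recall = mean = (0.8852 + 0.4186 + 0.4483 + 0.5234 + 0.6622 + 0.6263) / 6 = 0.594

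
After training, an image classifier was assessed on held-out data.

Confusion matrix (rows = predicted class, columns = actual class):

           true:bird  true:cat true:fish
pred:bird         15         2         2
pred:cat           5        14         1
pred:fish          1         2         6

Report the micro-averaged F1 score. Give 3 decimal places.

Micro-averaging pools counts across classes: ΣTP=35, ΣFP=13, ΣFN=13.
Micro-F1 score = 2·TP/(2·TP+FP+FN) on pooled counts = 0.729 (equals overall accuracy in single-label multiclass).

0.729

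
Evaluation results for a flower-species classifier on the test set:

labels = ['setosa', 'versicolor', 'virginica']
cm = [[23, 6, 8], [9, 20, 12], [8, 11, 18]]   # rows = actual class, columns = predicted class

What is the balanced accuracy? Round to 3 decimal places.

Balanced accuracy = mean of per-class recall.
  setosa: recall = 23/37 = 0.6216
  versicolor: recall = 20/41 = 0.4878
  virginica: recall = 18/37 = 0.4865
Mean = (0.6216 + 0.4878 + 0.4865) / 3 = 0.532

0.532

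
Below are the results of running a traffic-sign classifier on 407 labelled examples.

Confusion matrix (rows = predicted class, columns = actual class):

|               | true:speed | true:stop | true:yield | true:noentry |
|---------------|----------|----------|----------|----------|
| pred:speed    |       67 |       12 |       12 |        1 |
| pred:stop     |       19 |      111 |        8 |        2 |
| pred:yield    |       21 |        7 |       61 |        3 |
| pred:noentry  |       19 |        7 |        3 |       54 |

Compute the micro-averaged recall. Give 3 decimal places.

Micro-averaging pools counts across classes: ΣTP=293, ΣFP=114, ΣFN=114.
Micro-recall = TP/(TP+FN) on pooled counts = 0.720 (equals overall accuracy in single-label multiclass).

0.720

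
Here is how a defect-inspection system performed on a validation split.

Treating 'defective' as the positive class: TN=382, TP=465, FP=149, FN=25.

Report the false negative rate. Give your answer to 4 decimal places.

FNR = FN/(FN+TP) = 25/(25+465) = 0.0510

0.0510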